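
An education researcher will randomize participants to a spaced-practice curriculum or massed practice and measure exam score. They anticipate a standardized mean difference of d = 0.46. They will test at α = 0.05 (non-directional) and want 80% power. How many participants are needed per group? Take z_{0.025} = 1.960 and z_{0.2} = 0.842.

n = 75 per group

For two independent groups with equal n: n = 2·((z_{α/2} + z_β) / d)².
z_{α/2} + z_β = 1.960 + 0.842 = 2.802.
n = 2 × (2.802 / 0.46)² = 2 × 6.091² = 2 × 37.10 = 74.2.
Round up to the next whole participant.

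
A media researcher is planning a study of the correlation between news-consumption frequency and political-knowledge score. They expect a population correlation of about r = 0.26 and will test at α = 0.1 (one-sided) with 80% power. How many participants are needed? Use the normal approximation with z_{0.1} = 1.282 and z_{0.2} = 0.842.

Fisher's z: C = ½·ln((1+r)/(1−r)) = ½·ln(1.7027) = 0.2661.
n = ((z_{α} + z_β)/C)² + 3.
(1.282 + 0.842) / 0.2661 = 2.124 / 0.2661 = 7.982.
n = 7.982² + 3 = 63.71 + 3 = 66.7.
Round up.

n = 67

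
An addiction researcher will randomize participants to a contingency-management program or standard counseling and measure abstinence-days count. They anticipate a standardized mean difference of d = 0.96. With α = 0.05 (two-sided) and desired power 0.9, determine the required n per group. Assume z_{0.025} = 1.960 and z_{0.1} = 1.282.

For two independent groups with equal n: n = 2·((z_{α/2} + z_β) / d)².
z_{α/2} + z_β = 1.960 + 1.282 = 3.242.
n = 2 × (3.242 / 0.96)² = 2 × 3.377² = 2 × 11.40 = 22.8.
Round up to the next whole participant.

n = 23 per group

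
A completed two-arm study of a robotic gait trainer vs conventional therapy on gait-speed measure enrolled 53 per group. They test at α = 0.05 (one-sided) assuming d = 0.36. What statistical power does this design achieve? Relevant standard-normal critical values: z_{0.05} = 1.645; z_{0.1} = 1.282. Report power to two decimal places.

For two equal groups, power = Φ(d·√(n/2) − z_{α}).
d·√(n/2) = 0.36 × √(53/2) = 0.36 × 5.148 = 1.853.
z_β = 1.853 − 1.645 = 0.208.
Power = Φ(0.208) = 0.582.

power ≈ 0.58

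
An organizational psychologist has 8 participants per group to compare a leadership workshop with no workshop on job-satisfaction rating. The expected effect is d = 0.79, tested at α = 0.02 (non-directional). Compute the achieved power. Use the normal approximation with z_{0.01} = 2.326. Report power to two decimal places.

power ≈ 0.23

For two equal groups, power = Φ(d·√(n/2) − z_{α/2}).
d·√(n/2) = 0.79 × √(8/2) = 0.79 × 2.000 = 1.580.
z_β = 1.580 − 2.326 = -0.746.
Power = Φ(-0.746) = 0.228.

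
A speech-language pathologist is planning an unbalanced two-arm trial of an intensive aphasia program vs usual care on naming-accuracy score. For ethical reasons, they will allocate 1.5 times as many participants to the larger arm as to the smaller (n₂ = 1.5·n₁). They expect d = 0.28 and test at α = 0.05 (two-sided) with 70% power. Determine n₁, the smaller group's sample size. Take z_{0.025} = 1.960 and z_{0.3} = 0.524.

n₁ = 132

With allocation ratio k = n₂/n₁ = 1.5, Var(x̄₁−x̄₂) = σ²(1/n₁ + 1/(k·n₁)) = σ²·(k+1)/(k·n₁).
So n₁ = (1 + 1/k)·((z_{α/2} + z_β)/d)² = 1.667 × (2.484/0.28)².
n₁ = 1.667 × 78.70 = 131.2.
Round up: n₁ = 132, giving n₂ = 1.5 × 132 = 198.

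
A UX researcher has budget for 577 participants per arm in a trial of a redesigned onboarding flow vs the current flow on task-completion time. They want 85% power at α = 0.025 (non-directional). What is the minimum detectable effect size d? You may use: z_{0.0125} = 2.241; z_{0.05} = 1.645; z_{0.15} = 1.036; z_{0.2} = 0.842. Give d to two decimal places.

For two independent groups of n = 577 each: d_min = (z_{α/2} + z_β)·√(2/n).
z-sum = 2.241 + 1.036 = 3.277.
d_min = 3.277 × √(2/577) = 3.277 × 0.0589 = 0.193.

d_min ≈ 0.19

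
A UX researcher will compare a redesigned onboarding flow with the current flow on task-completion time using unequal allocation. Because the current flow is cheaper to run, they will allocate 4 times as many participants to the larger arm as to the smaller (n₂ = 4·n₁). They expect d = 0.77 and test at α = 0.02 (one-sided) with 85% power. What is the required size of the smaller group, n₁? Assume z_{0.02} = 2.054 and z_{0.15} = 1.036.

With allocation ratio k = n₂/n₁ = 4, Var(x̄₁−x̄₂) = σ²(1/n₁ + 1/(k·n₁)) = σ²·(k+1)/(k·n₁).
So n₁ = (1 + 1/k)·((z_{α} + z_β)/d)² = 1.250 × (3.090/0.77)².
n₁ = 1.250 × 16.10 = 20.1.
Round up: n₁ = 21, giving n₂ = 4 × 21 = 84.

n₁ = 21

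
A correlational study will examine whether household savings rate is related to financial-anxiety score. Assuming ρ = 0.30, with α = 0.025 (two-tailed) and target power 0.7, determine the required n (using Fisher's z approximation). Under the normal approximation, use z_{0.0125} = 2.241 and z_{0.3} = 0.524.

n = 83

Fisher's z: C = ½·ln((1+r)/(1−r)) = ½·ln(1.8571) = 0.3095.
n = ((z_{α/2} + z_β)/C)² + 3.
(2.241 + 0.524) / 0.3095 = 2.765 / 0.3095 = 8.934.
n = 8.934² + 3 = 79.81 + 3 = 82.8.
Round up.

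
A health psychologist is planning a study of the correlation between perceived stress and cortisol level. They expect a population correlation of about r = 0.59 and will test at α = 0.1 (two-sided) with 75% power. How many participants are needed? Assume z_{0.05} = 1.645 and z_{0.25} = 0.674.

n = 15

Fisher's z: C = ½·ln((1+r)/(1−r)) = ½·ln(3.8780) = 0.6777.
n = ((z_{α/2} + z_β)/C)² + 3.
(1.645 + 0.674) / 0.6777 = 2.319 / 0.6777 = 3.422.
n = 3.422² + 3 = 11.71 + 3 = 14.7.
Round up.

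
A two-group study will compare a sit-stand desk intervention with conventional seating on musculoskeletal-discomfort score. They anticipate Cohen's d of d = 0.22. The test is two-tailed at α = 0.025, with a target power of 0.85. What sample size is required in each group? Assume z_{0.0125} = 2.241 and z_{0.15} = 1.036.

n = 444 per group

For two independent groups with equal n: n = 2·((z_{α/2} + z_β) / d)².
z_{α/2} + z_β = 2.241 + 1.036 = 3.277.
n = 2 × (3.277 / 0.22)² = 2 × 14.895² = 2 × 221.87 = 443.7.
Round up to the next whole participant.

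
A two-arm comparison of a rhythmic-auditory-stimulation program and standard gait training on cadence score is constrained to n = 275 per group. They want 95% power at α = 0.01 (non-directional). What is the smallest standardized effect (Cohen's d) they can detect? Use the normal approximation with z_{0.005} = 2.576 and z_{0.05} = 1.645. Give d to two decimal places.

For two independent groups of n = 275 each: d_min = (z_{α/2} + z_β)·√(2/n).
z-sum = 2.576 + 1.645 = 4.221.
d_min = 4.221 × √(2/275) = 4.221 × 0.0853 = 0.360.

d_min ≈ 0.36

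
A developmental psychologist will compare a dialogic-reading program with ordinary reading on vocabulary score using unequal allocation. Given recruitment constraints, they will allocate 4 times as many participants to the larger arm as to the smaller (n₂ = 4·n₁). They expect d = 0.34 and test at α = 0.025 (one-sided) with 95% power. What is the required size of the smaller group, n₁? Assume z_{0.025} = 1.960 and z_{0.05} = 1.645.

n₁ = 141

With allocation ratio k = n₂/n₁ = 4, Var(x̄₁−x̄₂) = σ²(1/n₁ + 1/(k·n₁)) = σ²·(k+1)/(k·n₁).
So n₁ = (1 + 1/k)·((z_{α} + z_β)/d)² = 1.250 × (3.605/0.34)².
n₁ = 1.250 × 112.42 = 140.5.
Round up: n₁ = 141, giving n₂ = 4 × 141 = 564.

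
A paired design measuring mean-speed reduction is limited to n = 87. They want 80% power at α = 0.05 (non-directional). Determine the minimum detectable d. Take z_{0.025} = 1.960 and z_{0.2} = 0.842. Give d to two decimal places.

d_min ≈ 0.30

For a single sample (or paired design) of n = 87: d_min = (z_{α/2} + z_β)/√n.
z-sum = 1.960 + 0.842 = 2.802.
d_min = 2.802 / √87 = 2.802 / 9.327 = 0.300.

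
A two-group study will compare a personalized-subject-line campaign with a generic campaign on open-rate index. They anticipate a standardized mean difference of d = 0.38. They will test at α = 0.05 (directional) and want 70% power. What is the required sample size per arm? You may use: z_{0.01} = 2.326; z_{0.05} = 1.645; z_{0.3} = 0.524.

For two independent groups with equal n: n = 2·((z_{α} + z_β) / d)².
z_{α} + z_β = 1.645 + 0.524 = 2.169.
n = 2 × (2.169 / 0.38)² = 2 × 5.708² = 2 × 32.58 = 65.2.
Round up to the next whole participant.

n = 66 per group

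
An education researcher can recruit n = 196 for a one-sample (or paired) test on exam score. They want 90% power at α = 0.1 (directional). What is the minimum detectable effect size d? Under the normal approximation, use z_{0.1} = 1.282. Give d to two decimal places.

d_min ≈ 0.18

For a single sample (or paired design) of n = 196: d_min = (z_{α} + z_β)/√n.
z-sum = 1.282 + 1.282 = 2.564.
d_min = 2.564 / √196 = 2.564 / 14.000 = 0.183.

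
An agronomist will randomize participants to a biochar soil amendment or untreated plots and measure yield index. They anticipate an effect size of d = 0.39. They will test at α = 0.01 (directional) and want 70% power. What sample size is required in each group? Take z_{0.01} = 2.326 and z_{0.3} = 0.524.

n = 107 per group

For two independent groups with equal n: n = 2·((z_{α} + z_β) / d)².
z_{α} + z_β = 2.326 + 0.524 = 2.850.
n = 2 × (2.850 / 0.39)² = 2 × 7.308² = 2 × 53.40 = 106.8.
Round up to the next whole participant.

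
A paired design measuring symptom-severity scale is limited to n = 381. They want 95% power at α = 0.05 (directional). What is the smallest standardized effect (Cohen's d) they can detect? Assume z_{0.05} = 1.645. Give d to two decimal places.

For a single sample (or paired design) of n = 381: d_min = (z_{α} + z_β)/√n.
z-sum = 1.645 + 1.645 = 3.290.
d_min = 3.290 / √381 = 3.290 / 19.519 = 0.169.

d_min ≈ 0.17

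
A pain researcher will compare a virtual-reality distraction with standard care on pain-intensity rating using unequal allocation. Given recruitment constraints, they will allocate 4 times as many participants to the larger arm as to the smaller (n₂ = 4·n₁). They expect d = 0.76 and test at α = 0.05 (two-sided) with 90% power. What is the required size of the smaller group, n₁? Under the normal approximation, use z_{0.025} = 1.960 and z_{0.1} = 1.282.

n₁ = 23

With allocation ratio k = n₂/n₁ = 4, Var(x̄₁−x̄₂) = σ²(1/n₁ + 1/(k·n₁)) = σ²·(k+1)/(k·n₁).
So n₁ = (1 + 1/k)·((z_{α/2} + z_β)/d)² = 1.250 × (3.242/0.76)².
n₁ = 1.250 × 18.20 = 22.7.
Round up: n₁ = 23, giving n₂ = 4 × 23 = 92.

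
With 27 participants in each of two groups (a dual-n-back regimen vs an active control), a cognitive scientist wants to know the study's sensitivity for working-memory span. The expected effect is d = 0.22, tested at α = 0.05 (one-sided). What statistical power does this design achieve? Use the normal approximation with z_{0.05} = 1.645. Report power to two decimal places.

power ≈ 0.20

For two equal groups, power = Φ(d·√(n/2) − z_{α}).
d·√(n/2) = 0.22 × √(27/2) = 0.22 × 3.674 = 0.808.
z_β = 0.808 − 1.645 = -0.837.
Power = Φ(-0.837) = 0.201.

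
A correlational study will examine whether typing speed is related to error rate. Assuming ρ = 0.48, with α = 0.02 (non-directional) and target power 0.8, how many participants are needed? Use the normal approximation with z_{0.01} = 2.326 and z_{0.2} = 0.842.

n = 40

Fisher's z: C = ½·ln((1+r)/(1−r)) = ½·ln(2.8462) = 0.5230.
n = ((z_{α/2} + z_β)/C)² + 3.
(2.326 + 0.842) / 0.5230 = 3.168 / 0.5230 = 6.057.
n = 6.057² + 3 = 36.69 + 3 = 39.7.
Round up.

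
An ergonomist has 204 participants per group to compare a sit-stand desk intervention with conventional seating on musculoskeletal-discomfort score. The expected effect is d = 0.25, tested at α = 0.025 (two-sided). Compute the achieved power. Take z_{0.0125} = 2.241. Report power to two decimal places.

power ≈ 0.61

For two equal groups, power = Φ(d·√(n/2) − z_{α/2}).
d·√(n/2) = 0.25 × √(204/2) = 0.25 × 10.100 = 2.525.
z_β = 2.525 − 2.241 = 0.284.
Power = Φ(0.284) = 0.612.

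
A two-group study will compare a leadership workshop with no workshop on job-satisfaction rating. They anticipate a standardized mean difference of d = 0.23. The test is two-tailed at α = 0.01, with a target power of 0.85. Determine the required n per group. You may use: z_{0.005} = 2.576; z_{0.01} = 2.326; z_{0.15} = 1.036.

For two independent groups with equal n: n = 2·((z_{α/2} + z_β) / d)².
z_{α/2} + z_β = 2.576 + 1.036 = 3.612.
n = 2 × (3.612 / 0.23)² = 2 × 15.704² = 2 × 246.63 = 493.3.
Round up to the next whole participant.

n = 494 per group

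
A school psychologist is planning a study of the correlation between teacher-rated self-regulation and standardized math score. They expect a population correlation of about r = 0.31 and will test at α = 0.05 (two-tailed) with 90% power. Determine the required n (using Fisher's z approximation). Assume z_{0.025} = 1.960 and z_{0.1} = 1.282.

Fisher's z: C = ½·ln((1+r)/(1−r)) = ½·ln(1.8986) = 0.3205.
n = ((z_{α/2} + z_β)/C)² + 3.
(1.960 + 1.282) / 0.3205 = 3.242 / 0.3205 = 10.115.
n = 10.115² + 3 = 102.32 + 3 = 105.3.
Round up.

n = 106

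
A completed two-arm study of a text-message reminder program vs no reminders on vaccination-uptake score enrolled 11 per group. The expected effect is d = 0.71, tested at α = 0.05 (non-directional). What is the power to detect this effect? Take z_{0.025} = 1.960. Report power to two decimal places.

For two equal groups, power = Φ(d·√(n/2) − z_{α/2}).
d·√(n/2) = 0.71 × √(11/2) = 0.71 × 2.345 = 1.665.
z_β = 1.665 − 1.960 = -0.295.
Power = Φ(-0.295) = 0.384.

power ≈ 0.38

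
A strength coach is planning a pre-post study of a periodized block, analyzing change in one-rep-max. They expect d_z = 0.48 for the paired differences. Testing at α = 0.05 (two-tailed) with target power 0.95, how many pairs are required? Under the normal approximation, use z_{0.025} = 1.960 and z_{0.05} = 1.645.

n = 57 pairs

For a paired (one-sample on differences) test: n = ((z_{α/2} + z_β) / d)².
z_{α/2} + z_β = 1.960 + 1.645 = 3.605.
n = (3.605 / 0.48)² = 7.510² = 56.41.
Round up.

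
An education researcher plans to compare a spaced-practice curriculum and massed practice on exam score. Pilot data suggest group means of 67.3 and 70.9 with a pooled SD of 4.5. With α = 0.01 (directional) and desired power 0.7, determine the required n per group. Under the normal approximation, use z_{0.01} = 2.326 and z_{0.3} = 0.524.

Cohen's d = |M₁ − M₂| / SD_pooled = |67.3 − 70.9| / 4.5 = 3.6 / 4.5 = 0.800.
For two independent groups with equal n: n = 2·((z_{α} + z_β) / d)².
z_{α} + z_β = 2.326 + 0.524 = 2.850.
n = 2 × (2.850 / 0.800)² = 2 × 3.562² = 2 × 12.69 = 25.4.
Round up to the next whole participant.

n = 26 per group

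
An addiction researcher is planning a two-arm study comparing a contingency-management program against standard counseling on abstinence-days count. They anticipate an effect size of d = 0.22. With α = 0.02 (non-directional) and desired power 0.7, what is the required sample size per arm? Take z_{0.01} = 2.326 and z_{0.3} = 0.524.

For two independent groups with equal n: n = 2·((z_{α/2} + z_β) / d)².
z_{α/2} + z_β = 2.326 + 0.524 = 2.850.
n = 2 × (2.850 / 0.22)² = 2 × 12.955² = 2 × 167.82 = 335.6.
Round up to the next whole participant.

n = 336 per group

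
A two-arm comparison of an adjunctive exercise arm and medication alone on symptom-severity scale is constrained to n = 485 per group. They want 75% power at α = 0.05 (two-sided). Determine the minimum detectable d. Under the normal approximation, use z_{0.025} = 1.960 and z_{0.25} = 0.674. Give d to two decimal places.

For two independent groups of n = 485 each: d_min = (z_{α/2} + z_β)·√(2/n).
z-sum = 1.960 + 0.674 = 2.634.
d_min = 2.634 × √(2/485) = 2.634 × 0.0642 = 0.169.

d_min ≈ 0.17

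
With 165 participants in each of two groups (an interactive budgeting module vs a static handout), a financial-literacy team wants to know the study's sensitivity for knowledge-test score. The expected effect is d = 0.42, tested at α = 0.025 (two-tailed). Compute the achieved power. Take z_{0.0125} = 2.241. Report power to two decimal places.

For two equal groups, power = Φ(d·√(n/2) − z_{α/2}).
d·√(n/2) = 0.42 × √(165/2) = 0.42 × 9.083 = 3.815.
z_β = 3.815 − 2.241 = 1.574.
Power = Φ(1.574) = 0.942.

power ≈ 0.94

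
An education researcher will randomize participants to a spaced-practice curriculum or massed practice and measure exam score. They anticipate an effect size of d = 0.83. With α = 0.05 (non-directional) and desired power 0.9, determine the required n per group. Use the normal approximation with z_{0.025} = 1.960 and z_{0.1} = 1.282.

n = 31 per group

For two independent groups with equal n: n = 2·((z_{α/2} + z_β) / d)².
z_{α/2} + z_β = 1.960 + 1.282 = 3.242.
n = 2 × (3.242 / 0.83)² = 2 × 3.906² = 2 × 15.26 = 30.5.
Round up to the next whole participant.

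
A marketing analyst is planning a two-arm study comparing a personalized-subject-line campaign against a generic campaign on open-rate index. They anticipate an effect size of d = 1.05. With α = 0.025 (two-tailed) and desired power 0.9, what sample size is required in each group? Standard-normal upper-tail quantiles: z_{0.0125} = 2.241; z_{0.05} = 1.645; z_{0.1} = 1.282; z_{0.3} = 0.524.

For two independent groups with equal n: n = 2·((z_{α/2} + z_β) / d)².
z_{α/2} + z_β = 2.241 + 1.282 = 3.523.
n = 2 × (3.523 / 1.05)² = 2 × 3.355² = 2 × 11.26 = 22.5.
Round up to the next whole participant.

n = 23 per group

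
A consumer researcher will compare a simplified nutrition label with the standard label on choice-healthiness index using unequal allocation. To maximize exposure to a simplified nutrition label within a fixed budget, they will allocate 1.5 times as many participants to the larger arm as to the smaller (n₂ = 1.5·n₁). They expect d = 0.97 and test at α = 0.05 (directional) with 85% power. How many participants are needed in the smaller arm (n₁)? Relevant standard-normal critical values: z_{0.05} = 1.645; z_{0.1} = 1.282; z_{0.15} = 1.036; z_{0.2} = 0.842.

n₁ = 13

With allocation ratio k = n₂/n₁ = 1.5, Var(x̄₁−x̄₂) = σ²(1/n₁ + 1/(k·n₁)) = σ²·(k+1)/(k·n₁).
So n₁ = (1 + 1/k)·((z_{α} + z_β)/d)² = 1.667 × (2.681/0.97)².
n₁ = 1.667 × 7.64 = 12.7.
Round up: n₁ = 13, giving n₂ = ⌈1.5 × 13⌉ = ⌈19.5⌉ = 20.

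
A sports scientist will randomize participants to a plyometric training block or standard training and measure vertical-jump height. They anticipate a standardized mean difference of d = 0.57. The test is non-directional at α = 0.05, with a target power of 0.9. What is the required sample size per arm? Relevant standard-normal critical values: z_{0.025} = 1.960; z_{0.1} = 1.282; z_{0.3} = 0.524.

n = 65 per group

For two independent groups with equal n: n = 2·((z_{α/2} + z_β) / d)².
z_{α/2} + z_β = 1.960 + 1.282 = 3.242.
n = 2 × (3.242 / 0.57)² = 2 × 5.688² = 2 × 32.35 = 64.7.
Round up to the next whole participant.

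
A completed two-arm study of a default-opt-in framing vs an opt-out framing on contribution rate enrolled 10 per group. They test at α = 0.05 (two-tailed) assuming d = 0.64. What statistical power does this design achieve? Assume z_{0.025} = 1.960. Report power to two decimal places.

For two equal groups, power = Φ(d·√(n/2) − z_{α/2}).
d·√(n/2) = 0.64 × √(10/2) = 0.64 × 2.236 = 1.431.
z_β = 1.431 − 1.960 = -0.529.
Power = Φ(-0.529) = 0.298.

power ≈ 0.30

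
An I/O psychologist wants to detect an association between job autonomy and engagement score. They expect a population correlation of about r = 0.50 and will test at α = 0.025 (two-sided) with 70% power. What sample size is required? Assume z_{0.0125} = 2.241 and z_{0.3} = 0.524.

Fisher's z: C = ½·ln((1+r)/(1−r)) = ½·ln(3.0000) = 0.5493.
n = ((z_{α/2} + z_β)/C)² + 3.
(2.241 + 0.524) / 0.5493 = 2.765 / 0.5493 = 5.034.
n = 5.034² + 3 = 25.34 + 3 = 28.3.
Round up.

n = 29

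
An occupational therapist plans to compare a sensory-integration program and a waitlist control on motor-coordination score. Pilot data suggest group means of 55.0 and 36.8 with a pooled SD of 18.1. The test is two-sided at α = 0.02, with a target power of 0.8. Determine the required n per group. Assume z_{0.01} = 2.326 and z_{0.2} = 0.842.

n = 20 per group

Cohen's d = |M₁ − M₂| / SD_pooled = |55.0 − 36.8| / 18.1 = 18.2 / 18.1 = 1.006.
For two independent groups with equal n: n = 2·((z_{α/2} + z_β) / d)².
z_{α/2} + z_β = 2.326 + 0.842 = 3.168.
n = 2 × (3.168 / 1.006)² = 2 × 3.149² = 2 × 9.92 = 19.8.
Round up to the next whole participant.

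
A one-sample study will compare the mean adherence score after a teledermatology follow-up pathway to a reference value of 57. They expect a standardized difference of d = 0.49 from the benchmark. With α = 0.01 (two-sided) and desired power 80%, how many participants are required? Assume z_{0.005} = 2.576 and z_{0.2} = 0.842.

n = 49

For a one-sample test: n = ((z_{α/2} + z_β) / d)².
z_{α/2} + z_β = 2.576 + 0.842 = 3.418.
n = (3.418 / 0.49)² = 6.976² = 48.66.
Round up.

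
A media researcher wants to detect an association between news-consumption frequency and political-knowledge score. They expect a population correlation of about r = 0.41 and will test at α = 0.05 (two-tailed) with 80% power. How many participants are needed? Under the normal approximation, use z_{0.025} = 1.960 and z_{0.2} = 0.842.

Fisher's z: C = ½·ln((1+r)/(1−r)) = ½·ln(2.3898) = 0.4356.
n = ((z_{α/2} + z_β)/C)² + 3.
(1.960 + 0.842) / 0.4356 = 2.802 / 0.4356 = 6.433.
n = 6.433² + 3 = 41.38 + 3 = 44.4.
Round up.

n = 45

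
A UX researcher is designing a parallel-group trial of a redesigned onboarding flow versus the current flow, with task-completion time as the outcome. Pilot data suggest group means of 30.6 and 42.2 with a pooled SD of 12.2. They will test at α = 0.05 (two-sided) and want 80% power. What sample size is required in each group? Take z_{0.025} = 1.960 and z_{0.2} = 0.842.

n = 18 per group

Cohen's d = |M₁ − M₂| / SD_pooled = |30.6 − 42.2| / 12.2 = 11.6 / 12.2 = 0.951.
For two independent groups with equal n: n = 2·((z_{α/2} + z_β) / d)².
z_{α/2} + z_β = 1.960 + 0.842 = 2.802.
n = 2 × (2.802 / 0.951)² = 2 × 2.946² = 2 × 8.68 = 17.4.
Round up to the next whole participant.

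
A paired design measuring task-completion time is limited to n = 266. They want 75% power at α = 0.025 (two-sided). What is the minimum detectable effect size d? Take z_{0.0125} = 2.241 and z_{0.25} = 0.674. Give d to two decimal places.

For a single sample (or paired design) of n = 266: d_min = (z_{α/2} + z_β)/√n.
z-sum = 2.241 + 0.674 = 2.915.
d_min = 2.915 / √266 = 2.915 / 16.310 = 0.179.

d_min ≈ 0.18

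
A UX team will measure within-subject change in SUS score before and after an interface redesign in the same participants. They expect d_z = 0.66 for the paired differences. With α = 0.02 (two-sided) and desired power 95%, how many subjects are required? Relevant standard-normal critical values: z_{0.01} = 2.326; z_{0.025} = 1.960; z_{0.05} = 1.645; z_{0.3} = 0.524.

n = 37 pairs

For a paired (one-sample on differences) test: n = ((z_{α/2} + z_β) / d)².
z_{α/2} + z_β = 2.326 + 1.645 = 3.971.
n = (3.971 / 0.66)² = 6.017² = 36.20.
Round up.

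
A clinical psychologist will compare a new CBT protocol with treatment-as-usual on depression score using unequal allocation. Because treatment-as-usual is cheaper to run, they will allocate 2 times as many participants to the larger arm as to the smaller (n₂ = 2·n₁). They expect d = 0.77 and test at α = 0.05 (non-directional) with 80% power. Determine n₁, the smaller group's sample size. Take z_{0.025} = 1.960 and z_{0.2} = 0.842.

n₁ = 20

With allocation ratio k = n₂/n₁ = 2, Var(x̄₁−x̄₂) = σ²(1/n₁ + 1/(k·n₁)) = σ²·(k+1)/(k·n₁).
So n₁ = (1 + 1/k)·((z_{α/2} + z_β)/d)² = 1.500 × (2.802/0.77)².
n₁ = 1.500 × 13.24 = 19.9.
Round up: n₁ = 20, giving n₂ = 2 × 20 = 40.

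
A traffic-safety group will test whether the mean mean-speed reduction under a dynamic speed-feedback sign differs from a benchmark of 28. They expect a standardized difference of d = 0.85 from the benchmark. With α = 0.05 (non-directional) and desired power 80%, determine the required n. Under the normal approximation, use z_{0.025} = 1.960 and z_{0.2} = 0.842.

For a one-sample test: n = ((z_{α/2} + z_β) / d)².
z_{α/2} + z_β = 1.960 + 0.842 = 2.802.
n = (2.802 / 0.85)² = 3.296² = 10.87.
Round up.

n = 11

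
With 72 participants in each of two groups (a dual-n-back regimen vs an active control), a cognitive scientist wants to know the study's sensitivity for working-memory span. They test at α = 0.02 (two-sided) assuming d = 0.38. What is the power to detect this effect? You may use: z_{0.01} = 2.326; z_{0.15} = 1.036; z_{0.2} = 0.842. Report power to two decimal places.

For two equal groups, power = Φ(d·√(n/2) − z_{α/2}).
d·√(n/2) = 0.38 × √(72/2) = 0.38 × 6.000 = 2.280.
z_β = 2.280 − 2.326 = -0.046.
Power = Φ(-0.046) = 0.482.

power ≈ 0.48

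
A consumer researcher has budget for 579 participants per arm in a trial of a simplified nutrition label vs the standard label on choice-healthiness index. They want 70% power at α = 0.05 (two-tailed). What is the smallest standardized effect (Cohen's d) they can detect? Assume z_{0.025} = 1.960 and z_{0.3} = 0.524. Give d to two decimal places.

d_min ≈ 0.15

For two independent groups of n = 579 each: d_min = (z_{α/2} + z_β)·√(2/n).
z-sum = 1.960 + 0.524 = 2.484.
d_min = 2.484 × √(2/579) = 2.484 × 0.0588 = 0.146.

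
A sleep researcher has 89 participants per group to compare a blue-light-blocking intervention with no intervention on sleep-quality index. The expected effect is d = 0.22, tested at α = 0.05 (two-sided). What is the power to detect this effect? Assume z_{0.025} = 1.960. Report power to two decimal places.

power ≈ 0.31

For two equal groups, power = Φ(d·√(n/2) − z_{α/2}).
d·√(n/2) = 0.22 × √(89/2) = 0.22 × 6.671 = 1.468.
z_β = 1.468 − 1.960 = -0.492.
Power = Φ(-0.492) = 0.311.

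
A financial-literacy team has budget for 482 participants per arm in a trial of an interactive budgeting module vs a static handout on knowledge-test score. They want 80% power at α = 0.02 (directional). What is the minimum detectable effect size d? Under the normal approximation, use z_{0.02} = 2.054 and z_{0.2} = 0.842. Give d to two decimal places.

d_min ≈ 0.19

For two independent groups of n = 482 each: d_min = (z_{α} + z_β)·√(2/n).
z-sum = 2.054 + 0.842 = 2.896.
d_min = 2.896 × √(2/482) = 2.896 × 0.0644 = 0.187.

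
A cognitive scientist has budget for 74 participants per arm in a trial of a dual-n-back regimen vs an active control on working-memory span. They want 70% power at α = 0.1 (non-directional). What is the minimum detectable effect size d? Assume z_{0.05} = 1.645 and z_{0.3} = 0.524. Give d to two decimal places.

For two independent groups of n = 74 each: d_min = (z_{α/2} + z_β)·√(2/n).
z-sum = 1.645 + 0.524 = 2.169.
d_min = 2.169 × √(2/74) = 2.169 × 0.1644 = 0.357.

d_min ≈ 0.36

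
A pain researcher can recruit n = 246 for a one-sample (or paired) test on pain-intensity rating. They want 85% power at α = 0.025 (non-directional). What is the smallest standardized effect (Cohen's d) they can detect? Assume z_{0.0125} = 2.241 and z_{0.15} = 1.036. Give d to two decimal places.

d_min ≈ 0.21

For a single sample (or paired design) of n = 246: d_min = (z_{α/2} + z_β)/√n.
z-sum = 2.241 + 1.036 = 3.277.
d_min = 3.277 / √246 = 3.277 / 15.684 = 0.209.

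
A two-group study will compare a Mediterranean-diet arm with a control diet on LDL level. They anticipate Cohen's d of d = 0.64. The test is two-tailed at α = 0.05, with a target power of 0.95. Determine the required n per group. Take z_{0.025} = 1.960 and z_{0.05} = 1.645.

n = 64 per group

For two independent groups with equal n: n = 2·((z_{α/2} + z_β) / d)².
z_{α/2} + z_β = 1.960 + 1.645 = 3.605.
n = 2 × (3.605 / 0.64)² = 2 × 5.633² = 2 × 31.73 = 63.5.
Round up to the next whole participant.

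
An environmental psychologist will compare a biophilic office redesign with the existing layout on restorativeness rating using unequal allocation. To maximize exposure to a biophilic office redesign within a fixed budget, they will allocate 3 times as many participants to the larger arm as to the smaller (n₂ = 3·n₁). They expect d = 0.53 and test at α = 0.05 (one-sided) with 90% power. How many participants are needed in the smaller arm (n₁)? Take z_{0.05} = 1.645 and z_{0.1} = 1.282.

n₁ = 41

With allocation ratio k = n₂/n₁ = 3, Var(x̄₁−x̄₂) = σ²(1/n₁ + 1/(k·n₁)) = σ²·(k+1)/(k·n₁).
So n₁ = (1 + 1/k)·((z_{α} + z_β)/d)² = 1.333 × (2.927/0.53)².
n₁ = 1.333 × 30.50 = 40.7.
Round up: n₁ = 41, giving n₂ = 3 × 41 = 123.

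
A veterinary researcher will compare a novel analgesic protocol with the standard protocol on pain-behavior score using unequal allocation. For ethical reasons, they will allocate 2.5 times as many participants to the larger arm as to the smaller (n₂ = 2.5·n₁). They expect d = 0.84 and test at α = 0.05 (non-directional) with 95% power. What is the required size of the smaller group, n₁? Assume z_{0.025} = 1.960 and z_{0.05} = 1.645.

With allocation ratio k = n₂/n₁ = 2.5, Var(x̄₁−x̄₂) = σ²(1/n₁ + 1/(k·n₁)) = σ²·(k+1)/(k·n₁).
So n₁ = (1 + 1/k)·((z_{α/2} + z_β)/d)² = 1.400 × (3.605/0.84)².
n₁ = 1.400 × 18.42 = 25.8.
Round up: n₁ = 26, giving n₂ = 2.5 × 26 = 65.

n₁ = 26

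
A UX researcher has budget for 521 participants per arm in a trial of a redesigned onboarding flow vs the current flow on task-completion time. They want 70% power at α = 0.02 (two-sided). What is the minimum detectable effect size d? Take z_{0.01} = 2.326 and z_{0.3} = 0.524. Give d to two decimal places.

For two independent groups of n = 521 each: d_min = (z_{α/2} + z_β)·√(2/n).
z-sum = 2.326 + 0.524 = 2.850.
d_min = 2.850 × √(2/521) = 2.850 × 0.0620 = 0.177.

d_min ≈ 0.18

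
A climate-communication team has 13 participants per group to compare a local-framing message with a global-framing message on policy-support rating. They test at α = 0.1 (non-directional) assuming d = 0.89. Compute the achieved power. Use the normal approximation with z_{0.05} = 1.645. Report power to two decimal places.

power ≈ 0.73

For two equal groups, power = Φ(d·√(n/2) − z_{α/2}).
d·√(n/2) = 0.89 × √(13/2) = 0.89 × 2.550 = 2.269.
z_β = 2.269 − 1.645 = 0.624.
Power = Φ(0.624) = 0.734.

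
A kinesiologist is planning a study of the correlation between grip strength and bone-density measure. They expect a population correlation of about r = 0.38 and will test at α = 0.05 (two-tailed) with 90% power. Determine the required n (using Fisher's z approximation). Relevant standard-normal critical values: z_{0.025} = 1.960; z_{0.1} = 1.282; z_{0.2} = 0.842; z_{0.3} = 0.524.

Fisher's z: C = ½·ln((1+r)/(1−r)) = ½·ln(2.2258) = 0.4001.
n = ((z_{α/2} + z_β)/C)² + 3.
(1.960 + 1.282) / 0.4001 = 3.242 / 0.4001 = 8.103.
n = 8.103² + 3 = 65.66 + 3 = 68.7.
Round up.

n = 69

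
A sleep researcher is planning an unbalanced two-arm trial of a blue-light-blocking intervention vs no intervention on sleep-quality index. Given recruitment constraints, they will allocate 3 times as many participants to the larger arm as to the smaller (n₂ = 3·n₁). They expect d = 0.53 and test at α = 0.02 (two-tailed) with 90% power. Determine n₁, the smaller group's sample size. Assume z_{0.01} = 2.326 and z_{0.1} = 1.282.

n₁ = 62

With allocation ratio k = n₂/n₁ = 3, Var(x̄₁−x̄₂) = σ²(1/n₁ + 1/(k·n₁)) = σ²·(k+1)/(k·n₁).
So n₁ = (1 + 1/k)·((z_{α/2} + z_β)/d)² = 1.333 × (3.608/0.53)².
n₁ = 1.333 × 46.34 = 61.8.
Round up: n₁ = 62, giving n₂ = 3 × 62 = 186.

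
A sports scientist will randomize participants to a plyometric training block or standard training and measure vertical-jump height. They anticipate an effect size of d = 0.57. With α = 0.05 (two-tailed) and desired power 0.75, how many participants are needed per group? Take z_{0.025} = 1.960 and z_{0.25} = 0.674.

For two independent groups with equal n: n = 2·((z_{α/2} + z_β) / d)².
z_{α/2} + z_β = 1.960 + 0.674 = 2.634.
n = 2 × (2.634 / 0.57)² = 2 × 4.621² = 2 × 21.35 = 42.7.
Round up to the next whole participant.

n = 43 per group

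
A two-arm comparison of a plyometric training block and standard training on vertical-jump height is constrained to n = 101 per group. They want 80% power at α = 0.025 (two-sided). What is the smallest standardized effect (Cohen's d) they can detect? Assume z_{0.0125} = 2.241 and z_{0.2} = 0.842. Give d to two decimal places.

d_min ≈ 0.43

For two independent groups of n = 101 each: d_min = (z_{α/2} + z_β)·√(2/n).
z-sum = 2.241 + 0.842 = 3.083.
d_min = 3.083 × √(2/101) = 3.083 × 0.1407 = 0.434.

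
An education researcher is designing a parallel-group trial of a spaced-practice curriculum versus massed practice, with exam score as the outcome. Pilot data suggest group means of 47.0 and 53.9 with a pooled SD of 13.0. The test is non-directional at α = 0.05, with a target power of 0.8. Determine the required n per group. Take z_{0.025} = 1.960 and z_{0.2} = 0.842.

n = 56 per group

Cohen's d = |M₁ − M₂| / SD_pooled = |47.0 − 53.9| / 13.0 = 6.9 / 13.0 = 0.531.
For two independent groups with equal n: n = 2·((z_{α/2} + z_β) / d)².
z_{α/2} + z_β = 1.960 + 0.842 = 2.802.
n = 2 × (2.802 / 0.531)² = 2 × 5.277² = 2 × 27.84 = 55.7.
Round up to the next whole participant.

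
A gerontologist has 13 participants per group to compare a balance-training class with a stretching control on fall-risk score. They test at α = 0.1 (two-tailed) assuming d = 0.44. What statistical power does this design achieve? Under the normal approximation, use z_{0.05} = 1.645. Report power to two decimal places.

power ≈ 0.30

For two equal groups, power = Φ(d·√(n/2) − z_{α/2}).
d·√(n/2) = 0.44 × √(13/2) = 0.44 × 2.550 = 1.122.
z_β = 1.122 − 1.645 = -0.523.
Power = Φ(-0.523) = 0.300.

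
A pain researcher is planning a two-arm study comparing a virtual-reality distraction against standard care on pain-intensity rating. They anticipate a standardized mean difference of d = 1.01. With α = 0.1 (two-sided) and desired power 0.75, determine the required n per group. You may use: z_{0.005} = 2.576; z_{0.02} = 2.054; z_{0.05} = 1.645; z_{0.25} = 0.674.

n = 11 per group

For two independent groups with equal n: n = 2·((z_{α/2} + z_β) / d)².
z_{α/2} + z_β = 1.645 + 0.674 = 2.319.
n = 2 × (2.319 / 1.01)² = 2 × 2.296² = 2 × 5.27 = 10.5.
Round up to the next whole participant.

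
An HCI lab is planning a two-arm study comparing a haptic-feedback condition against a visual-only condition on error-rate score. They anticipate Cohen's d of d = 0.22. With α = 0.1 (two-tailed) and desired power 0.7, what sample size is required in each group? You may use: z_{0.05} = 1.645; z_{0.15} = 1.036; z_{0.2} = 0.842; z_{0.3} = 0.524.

n = 195 per group

For two independent groups with equal n: n = 2·((z_{α/2} + z_β) / d)².
z_{α/2} + z_β = 1.645 + 0.524 = 2.169.
n = 2 × (2.169 / 0.22)² = 2 × 9.859² = 2 × 97.20 = 194.4.
Round up to the next whole participant.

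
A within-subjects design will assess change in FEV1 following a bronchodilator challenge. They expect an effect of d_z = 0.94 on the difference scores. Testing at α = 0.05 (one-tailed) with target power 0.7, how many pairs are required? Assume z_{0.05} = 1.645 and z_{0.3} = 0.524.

For a paired (one-sample on differences) test: n = ((z_{α} + z_β) / d)².
z_{α} + z_β = 1.645 + 0.524 = 2.169.
n = (2.169 / 0.94)² = 2.307² = 5.32.
Round up.

n = 6 pairs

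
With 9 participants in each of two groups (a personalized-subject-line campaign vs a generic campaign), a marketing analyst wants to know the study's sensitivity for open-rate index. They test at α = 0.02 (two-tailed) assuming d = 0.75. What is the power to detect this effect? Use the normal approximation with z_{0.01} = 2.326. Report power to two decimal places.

For two equal groups, power = Φ(d·√(n/2) − z_{α/2}).
d·√(n/2) = 0.75 × √(9/2) = 0.75 × 2.121 = 1.591.
z_β = 1.591 − 2.326 = -0.735.
Power = Φ(-0.735) = 0.231.

power ≈ 0.23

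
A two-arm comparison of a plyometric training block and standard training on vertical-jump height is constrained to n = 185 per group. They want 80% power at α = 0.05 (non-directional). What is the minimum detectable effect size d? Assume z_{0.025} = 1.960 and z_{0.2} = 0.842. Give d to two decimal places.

For two independent groups of n = 185 each: d_min = (z_{α/2} + z_β)·√(2/n).
z-sum = 1.960 + 0.842 = 2.802.
d_min = 2.802 × √(2/185) = 2.802 × 0.1040 = 0.291.

d_min ≈ 0.29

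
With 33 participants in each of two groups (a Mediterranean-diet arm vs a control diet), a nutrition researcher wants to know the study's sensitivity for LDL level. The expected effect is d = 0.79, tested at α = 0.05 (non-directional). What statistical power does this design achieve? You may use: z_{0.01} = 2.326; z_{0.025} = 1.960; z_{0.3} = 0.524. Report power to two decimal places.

For two equal groups, power = Φ(d·√(n/2) − z_{α/2}).
d·√(n/2) = 0.79 × √(33/2) = 0.79 × 4.062 = 3.209.
z_β = 3.209 − 1.960 = 1.249.
Power = Φ(1.249) = 0.894.

power ≈ 0.89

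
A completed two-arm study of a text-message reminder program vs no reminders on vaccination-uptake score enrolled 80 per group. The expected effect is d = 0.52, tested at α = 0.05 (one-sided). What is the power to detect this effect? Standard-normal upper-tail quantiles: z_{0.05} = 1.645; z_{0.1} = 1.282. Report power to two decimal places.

For two equal groups, power = Φ(d·√(n/2) − z_{α}).
d·√(n/2) = 0.52 × √(80/2) = 0.52 × 6.325 = 3.289.
z_β = 3.289 − 1.645 = 1.644.
Power = Φ(1.644) = 0.950.

power ≈ 0.95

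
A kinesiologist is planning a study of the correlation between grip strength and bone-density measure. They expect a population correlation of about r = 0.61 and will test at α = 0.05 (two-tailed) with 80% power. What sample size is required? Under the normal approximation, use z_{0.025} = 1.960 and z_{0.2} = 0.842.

Fisher's z: C = ½·ln((1+r)/(1−r)) = ½·ln(4.1282) = 0.7089.
n = ((z_{α/2} + z_β)/C)² + 3.
(1.960 + 0.842) / 0.7089 = 2.802 / 0.7089 = 3.953.
n = 3.953² + 3 = 15.62 + 3 = 18.6.
Round up.

n = 19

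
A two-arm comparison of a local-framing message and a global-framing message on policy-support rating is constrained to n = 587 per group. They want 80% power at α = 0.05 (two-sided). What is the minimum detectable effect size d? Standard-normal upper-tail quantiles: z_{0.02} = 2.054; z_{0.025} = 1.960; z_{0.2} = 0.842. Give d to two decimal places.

d_min ≈ 0.16

For two independent groups of n = 587 each: d_min = (z_{α/2} + z_β)·√(2/n).
z-sum = 1.960 + 0.842 = 2.802.
d_min = 2.802 × √(2/587) = 2.802 × 0.0584 = 0.164.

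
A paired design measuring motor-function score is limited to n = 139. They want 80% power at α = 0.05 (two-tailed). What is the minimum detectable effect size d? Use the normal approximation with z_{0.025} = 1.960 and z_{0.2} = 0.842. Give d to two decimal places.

d_min ≈ 0.24

For a single sample (or paired design) of n = 139: d_min = (z_{α/2} + z_β)/√n.
z-sum = 1.960 + 0.842 = 2.802.
d_min = 2.802 / √139 = 2.802 / 11.790 = 0.238.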